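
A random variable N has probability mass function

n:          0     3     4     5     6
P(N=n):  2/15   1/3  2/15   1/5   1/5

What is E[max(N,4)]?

4.6

E[max(N,4)] = Σ max(n,4)·P(N=n)
 = 4·2/15 + 4·1/3 + 4·2/15 + 5·1/5 + 6·1/5
 = 8/15 + 4/3 + 8/15 + 1 + 6/5
 = 23/5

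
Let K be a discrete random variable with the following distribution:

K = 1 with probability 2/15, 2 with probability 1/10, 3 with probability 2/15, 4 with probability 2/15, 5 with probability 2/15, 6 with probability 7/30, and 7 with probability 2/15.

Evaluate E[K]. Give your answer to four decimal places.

E[K] = Σ k·P(K=k)
 = 1·2/15 + 2·1/10 + 3·2/15 + 4·2/15 + 5·2/15 + 6·7/30 + 7·2/15
 = 2/15 + 1/5 + 2/5 + 8/15 + 2/3 + 7/5 + 14/15
 = 64/15

4.2667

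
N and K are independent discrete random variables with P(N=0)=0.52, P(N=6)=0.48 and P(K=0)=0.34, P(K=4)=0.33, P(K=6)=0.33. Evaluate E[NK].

E[NK] = Σ_n Σ_k nk · P(N=n)P(K=k)
 = 0·0.1768 + 0·0.1716 + 0·0.1716 + 0·0.1632 + 24·0.1584 + 36·0.1584
 = 0 + 0 + 0 + 0 + 3.8016 + 5.7024
 = 9.504

9.504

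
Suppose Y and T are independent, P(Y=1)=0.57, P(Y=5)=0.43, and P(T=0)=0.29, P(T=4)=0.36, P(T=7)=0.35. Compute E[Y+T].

6.61

E[Y+T] = Σ_y Σ_t (y+t) · P(Y=y)P(T=t)
 = 1·0.1653 + 5·0.2052 + 8·0.1995 + 5·0.1247 + 9·0.1548 + 12·0.1505
 = 0.1653 + 1.026 + 1.596 + 0.6235 + 1.3932 + 1.806
 = 6.61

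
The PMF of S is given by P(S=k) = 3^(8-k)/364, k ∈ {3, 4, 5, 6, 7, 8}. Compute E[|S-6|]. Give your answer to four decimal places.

2.5357

E[|S-6|] = Σ |s-6|·P(S=s)
 = 3·243/364 + 2·81/364 + 1·27/364 + 0·9/364 + 1·3/364 + 2·1/364
 = 729/364 + 81/182 + 27/364 + 0 + 3/364 + 1/182
 = 71/28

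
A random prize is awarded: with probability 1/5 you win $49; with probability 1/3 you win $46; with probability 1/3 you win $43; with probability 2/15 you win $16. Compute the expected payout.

E[payout] = 49·1/5 + 46·1/3 + 43·1/3 + 16·2/15
 = 49/5 + 46/3 + 43/3 + 32/15
 = 208/5

41.6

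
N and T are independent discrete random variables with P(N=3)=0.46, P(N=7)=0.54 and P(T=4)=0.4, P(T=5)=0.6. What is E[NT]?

23.736

E[NT] = Σ_n Σ_t nt · P(N=n)P(T=t)
 = 12·0.184 + 15·0.276 + 28·0.216 + 35·0.324
 = 2.208 + 4.14 + 6.048 + 11.34
 = 23.736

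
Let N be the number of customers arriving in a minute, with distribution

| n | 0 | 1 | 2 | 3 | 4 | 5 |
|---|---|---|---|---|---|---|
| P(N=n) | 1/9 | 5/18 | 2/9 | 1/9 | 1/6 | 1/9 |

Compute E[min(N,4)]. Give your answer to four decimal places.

E[min(N,4)] = Σ min(n,4)·P(N=n)
 = 0·1/9 + 1·5/18 + 2·2/9 + 3·1/9 + 4·1/6 + 4·1/9
 = 0 + 5/18 + 4/9 + 1/3 + 2/3 + 4/9
 = 13/6

2.1667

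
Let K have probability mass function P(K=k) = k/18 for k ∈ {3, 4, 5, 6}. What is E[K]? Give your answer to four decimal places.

4.7778

E[K] = Σ k·P(K=k)
 = 3·1/6 + 4·2/9 + 5·5/18 + 6·1/3
 = 1/2 + 8/9 + 25/18 + 2
 = 43/9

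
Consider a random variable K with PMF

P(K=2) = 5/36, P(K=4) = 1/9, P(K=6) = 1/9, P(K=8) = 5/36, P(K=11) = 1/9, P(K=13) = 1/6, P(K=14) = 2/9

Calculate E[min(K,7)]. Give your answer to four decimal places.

5.8611

E[min(K,7)] = Σ min(k,7)·P(K=k)
 = 2·5/36 + 4·1/9 + 6·1/9 + 7·5/36 + 7·1/9 + 7·1/6 + 7·2/9
 = 5/18 + 4/9 + 2/3 + 35/36 + 7/9 + 7/6 + 14/9
 = 211/36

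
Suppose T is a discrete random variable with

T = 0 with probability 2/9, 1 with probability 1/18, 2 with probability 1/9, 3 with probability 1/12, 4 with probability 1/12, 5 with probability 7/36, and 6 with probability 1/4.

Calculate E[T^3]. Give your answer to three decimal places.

E[T^3] = Σ t^3·P(T=t)
 = 0·2/9 + 1·1/18 + 8·1/9 + 27·1/12 + 64·1/12 + 125·7/36 + 216·1/4
 = 0 + 1/18 + 8/9 + 9/4 + 16/3 + 875/36 + 54
 = 521/6

86.833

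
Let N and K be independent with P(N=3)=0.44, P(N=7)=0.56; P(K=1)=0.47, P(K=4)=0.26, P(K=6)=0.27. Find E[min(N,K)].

E[min(N,K)] = Σ_n Σ_k min(n,k) · P(N=n)P(K=k)
 = 1·0.2068 + 3·0.1144 + 3·0.1188 + 1·0.2632 + 4·0.1456 + 6·0.1512
 = 0.2068 + 0.3432 + 0.3564 + 0.2632 + 0.5824 + 0.9072
 = 2.6592

2.6592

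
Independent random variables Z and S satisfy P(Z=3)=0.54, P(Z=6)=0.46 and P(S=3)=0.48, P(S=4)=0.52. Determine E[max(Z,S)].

4.6608

E[max(Z,S)] = Σ_z Σ_s max(z,s) · P(Z=z)P(S=s)
 = 3·0.2592 + 4·0.2808 + 6·0.2208 + 6·0.2392
 = 0.7776 + 1.1232 + 1.3248 + 1.4352
 = 4.6608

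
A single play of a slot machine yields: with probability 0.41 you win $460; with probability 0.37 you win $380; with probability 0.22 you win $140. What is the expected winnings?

E[payout] = 460·0.41 + 380·0.37 + 140·0.22
 = 188.6 + 140.6 + 30.8
 = 360

360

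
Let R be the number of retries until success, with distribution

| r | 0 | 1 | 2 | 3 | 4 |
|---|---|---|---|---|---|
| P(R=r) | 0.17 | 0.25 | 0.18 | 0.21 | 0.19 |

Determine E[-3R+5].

-1

E[-3R+5] = Σ (-3r+5)·P(R=r)
 = 5·0.17 + 2·0.25 + (-1)·0.18 + (-4)·0.21 + (-7)·0.19
 = 0.85 + 0.5 + (-0.18) + (-0.84) + (-1.33)
 = -1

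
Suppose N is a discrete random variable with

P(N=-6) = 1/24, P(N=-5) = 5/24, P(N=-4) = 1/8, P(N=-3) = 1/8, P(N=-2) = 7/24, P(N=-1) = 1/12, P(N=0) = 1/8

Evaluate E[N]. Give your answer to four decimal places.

E[N] = Σ n·P(N=n)
 = (-6)·1/24 + (-5)·5/24 + (-4)·1/8 + (-3)·1/8 + (-2)·7/24 + (-1)·1/12 + 0·1/8
 = (-1/4) + (-25/24) + (-1/2) + (-3/8) + (-7/12) + (-1/12) + 0
 = -17/6

-2.8333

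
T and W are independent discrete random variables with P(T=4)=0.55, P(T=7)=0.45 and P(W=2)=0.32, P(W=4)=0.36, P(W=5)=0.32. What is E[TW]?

19.688

E[TW] = Σ_t Σ_w tw · P(T=t)P(W=w)
 = 8·0.176 + 16·0.198 + 20·0.176 + 14·0.144 + 28·0.162 + 35·0.144
 = 1.408 + 3.168 + 3.52 + 2.016 + 4.536 + 5.04
 = 19.688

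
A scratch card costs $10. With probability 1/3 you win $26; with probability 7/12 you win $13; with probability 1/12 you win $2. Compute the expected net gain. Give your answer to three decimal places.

E[payout] = 26·1/3 + 13·7/12 + 2·1/12
 = 26/3 + 91/12 + 1/6
 = 197/12
Net = 197/12 - 10 = 77/12

6.417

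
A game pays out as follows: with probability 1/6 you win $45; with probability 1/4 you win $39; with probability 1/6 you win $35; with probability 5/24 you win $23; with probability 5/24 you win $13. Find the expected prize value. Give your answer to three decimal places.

E[payout] = 45·1/6 + 39·1/4 + 35·1/6 + 23·5/24 + 13·5/24
 = 15/2 + 39/4 + 35/6 + 115/24 + 65/24
 = 367/12

30.583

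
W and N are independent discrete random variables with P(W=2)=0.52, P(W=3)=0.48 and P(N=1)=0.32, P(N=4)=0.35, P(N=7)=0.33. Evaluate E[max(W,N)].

4.5036

E[max(W,N)] = Σ_w Σ_n max(w,n) · P(W=w)P(N=n)
 = 2·0.1664 + 4·0.182 + 7·0.1716 + 3·0.1536 + 4·0.168 + 7·0.1584
 = 0.3328 + 0.728 + 1.2012 + 0.4608 + 0.672 + 1.1088
 = 4.5036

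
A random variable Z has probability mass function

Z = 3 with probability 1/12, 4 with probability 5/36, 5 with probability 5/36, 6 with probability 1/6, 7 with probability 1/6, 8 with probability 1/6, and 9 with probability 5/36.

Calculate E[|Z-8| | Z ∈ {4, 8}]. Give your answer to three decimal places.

1.818

P(Z ∈ {4, 8}) = 5/36 + 1/6 = 11/36.
E[|Z-8| | Z ∈ {4, 8}] = [4·5/36 + 0·1/6] / (11/36)
 = 5/9 / (11/36)
 = 20/11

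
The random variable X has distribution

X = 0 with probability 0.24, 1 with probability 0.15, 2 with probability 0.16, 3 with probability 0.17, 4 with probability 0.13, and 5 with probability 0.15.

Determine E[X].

2.25

E[X] = Σ x·P(X=x)
 = 0·0.24 + 1·0.15 + 2·0.16 + 3·0.17 + 4·0.13 + 5·0.15
 = 0 + 0.15 + 0.32 + 0.51 + 0.52 + 0.75
 = 2.25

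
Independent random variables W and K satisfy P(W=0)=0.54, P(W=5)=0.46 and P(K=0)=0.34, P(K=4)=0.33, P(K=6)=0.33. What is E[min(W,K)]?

1.3662

E[min(W,K)] = Σ_w Σ_k min(w,k) · P(W=w)P(K=k)
 = 0·0.1836 + 0·0.1782 + 0·0.1782 + 0·0.1564 + 4·0.1518 + 5·0.1518
 = 0 + 0 + 0 + 0 + 0.6072 + 0.759
 = 1.3662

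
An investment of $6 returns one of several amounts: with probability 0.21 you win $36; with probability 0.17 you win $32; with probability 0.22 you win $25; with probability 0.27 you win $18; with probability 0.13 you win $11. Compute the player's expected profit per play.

18.79

E[payout] = 36·0.21 + 32·0.17 + 25·0.22 + 18·0.27 + 11·0.13
 = 7.56 + 5.44 + 5.5 + 4.86 + 1.43
 = 24.79
Net = 24.79 - 6 = 18.79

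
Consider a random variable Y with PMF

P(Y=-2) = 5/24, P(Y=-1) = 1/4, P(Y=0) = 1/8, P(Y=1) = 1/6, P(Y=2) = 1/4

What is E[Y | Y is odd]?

-0.2

P(Y is odd) = 1/4 + 1/6 = 5/12.
E[Y | Y is odd] = [(-1)·1/4 + 1·1/6] / (5/12)
 = -1/12 / (5/12)
 = -1/5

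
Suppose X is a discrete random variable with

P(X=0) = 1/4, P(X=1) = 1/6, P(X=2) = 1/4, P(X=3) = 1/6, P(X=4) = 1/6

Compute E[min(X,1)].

0.75

E[min(X,1)] = Σ min(x,1)·P(X=x)
 = 0·1/4 + 1·1/6 + 1·1/4 + 1·1/6 + 1·1/6
 = 0 + 1/6 + 1/4 + 1/6 + 1/6
 = 3/4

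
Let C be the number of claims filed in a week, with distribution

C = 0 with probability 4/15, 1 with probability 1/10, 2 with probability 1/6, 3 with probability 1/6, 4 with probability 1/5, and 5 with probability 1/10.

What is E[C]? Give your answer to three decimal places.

2.233

E[C] = Σ c·P(C=c)
 = 0·4/15 + 1·1/10 + 2·1/6 + 3·1/6 + 4·1/5 + 5·1/10
 = 0 + 1/10 + 1/3 + 1/2 + 4/5 + 1/2
 = 67/30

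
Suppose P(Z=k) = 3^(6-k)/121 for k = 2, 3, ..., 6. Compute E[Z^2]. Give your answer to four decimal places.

E[Z^2] = Σ z^2·P(Z=z)
 = 4·81/121 + 9·27/121 + 16·9/121 + 25·3/121 + 36·1/121
 = 324/121 + 243/121 + 144/121 + 75/121 + 36/121
 = 822/121

6.7934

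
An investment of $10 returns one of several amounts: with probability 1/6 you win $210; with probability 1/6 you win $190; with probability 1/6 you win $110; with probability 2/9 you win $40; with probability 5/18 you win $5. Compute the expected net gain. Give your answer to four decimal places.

85.2778

E[payout] = 210·1/6 + 190·1/6 + 110·1/6 + 40·2/9 + 5·5/18
 = 35 + 95/3 + 55/3 + 80/9 + 25/18
 = 1715/18
Net = 1715/18 - 10 = 1535/18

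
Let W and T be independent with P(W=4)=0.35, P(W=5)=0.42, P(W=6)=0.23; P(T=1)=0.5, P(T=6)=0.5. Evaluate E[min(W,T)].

E[min(W,T)] = Σ_w Σ_t min(w,t) · P(W=w)P(T=t)
 = 1·0.175 + 4·0.175 + 1·0.21 + 5·0.21 + 1·0.115 + 6·0.115
 = 0.175 + 0.7 + 0.21 + 1.05 + 0.115 + 0.69
 = 2.94

2.94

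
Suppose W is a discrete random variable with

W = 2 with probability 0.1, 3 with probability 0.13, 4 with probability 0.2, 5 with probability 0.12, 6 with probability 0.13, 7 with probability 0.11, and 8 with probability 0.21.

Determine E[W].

E[W] = Σ w·P(W=w)
 = 2·0.1 + 3·0.13 + 4·0.2 + 5·0.12 + 6·0.13 + 7·0.11 + 8·0.21
 = 0.2 + 0.39 + 0.8 + 0.6 + 0.78 + 0.77 + 1.68
 = 5.22

5.22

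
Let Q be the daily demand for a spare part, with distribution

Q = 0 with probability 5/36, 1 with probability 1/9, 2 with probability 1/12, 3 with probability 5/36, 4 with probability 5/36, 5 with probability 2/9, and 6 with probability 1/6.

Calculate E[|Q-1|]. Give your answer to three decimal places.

2.639

E[|Q-1|] = Σ |q-1|·P(Q=q)
 = 1·5/36 + 0·1/9 + 1·1/12 + 2·5/36 + 3·5/36 + 4·2/9 + 5·1/6
 = 5/36 + 0 + 1/12 + 5/18 + 5/12 + 8/9 + 5/6
 = 95/36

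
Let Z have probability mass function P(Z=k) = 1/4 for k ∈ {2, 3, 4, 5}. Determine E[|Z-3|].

1

E[|Z-3|] = Σ |z-3|·P(Z=z)
 = 1·1/4 + 0·1/4 + 1·1/4 + 2·1/4
 = 1/4 + 0 + 1/4 + 1/2
 = 1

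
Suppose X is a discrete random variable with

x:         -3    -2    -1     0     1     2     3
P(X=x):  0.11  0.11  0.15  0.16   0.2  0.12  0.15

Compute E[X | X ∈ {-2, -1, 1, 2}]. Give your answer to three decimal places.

0.121

P(X ∈ {-2, -1, 1, 2}) = 0.11 + 0.15 + 0.2 + 0.12 = 0.58.
E[X | X ∈ {-2, -1, 1, 2}] = [(-2)·0.11 + (-1)·0.15 + 1·0.2 + 2·0.12] / 0.58
 = 0.07 / 0.58
 = 7/58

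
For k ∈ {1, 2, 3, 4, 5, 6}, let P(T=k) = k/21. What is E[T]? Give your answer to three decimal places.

E[T] = Σ t·P(T=t)
 = 1·1/21 + 2·2/21 + 3·1/7 + 4·4/21 + 5·5/21 + 6·2/7
 = 1/21 + 4/21 + 3/7 + 16/21 + 25/21 + 12/7
 = 13/3

4.333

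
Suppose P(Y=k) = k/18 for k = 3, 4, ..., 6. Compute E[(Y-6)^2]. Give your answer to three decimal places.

2.667

E[(Y-6)^2] = Σ (y-6)^2·P(Y=y)
 = 9·1/6 + 4·2/9 + 1·5/18 + 0·1/3
 = 3/2 + 8/9 + 5/18 + 0
 = 8/3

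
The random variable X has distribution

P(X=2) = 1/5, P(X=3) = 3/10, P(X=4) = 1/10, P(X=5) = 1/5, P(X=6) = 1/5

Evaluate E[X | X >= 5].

P(X >= 5) = 1/5 + 1/5 = 2/5.
E[X | X >= 5] = [5·1/5 + 6·1/5] / (2/5)
 = 11/5 / (2/5)
 = 11/2

5.5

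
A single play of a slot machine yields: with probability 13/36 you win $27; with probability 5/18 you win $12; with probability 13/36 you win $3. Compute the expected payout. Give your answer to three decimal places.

14.167

E[payout] = 27·13/36 + 12·5/18 + 3·13/36
 = 39/4 + 10/3 + 13/12
 = 85/6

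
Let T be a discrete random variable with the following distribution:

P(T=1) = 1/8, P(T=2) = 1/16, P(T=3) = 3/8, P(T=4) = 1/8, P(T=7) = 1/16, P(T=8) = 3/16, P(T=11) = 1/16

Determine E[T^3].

219.375

E[T^3] = Σ t^3·P(T=t)
 = 1·1/8 + 8·1/16 + 27·3/8 + 64·1/8 + 343·1/16 + 512·3/16 + 1331·1/16
 = 1/8 + 1/2 + 81/8 + 8 + 343/16 + 96 + 1331/16
 = 1755/8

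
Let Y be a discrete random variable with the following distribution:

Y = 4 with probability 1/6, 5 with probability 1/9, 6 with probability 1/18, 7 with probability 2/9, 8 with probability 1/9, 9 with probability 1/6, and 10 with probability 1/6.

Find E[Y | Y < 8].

P(Y < 8) = 1/6 + 1/9 + 1/18 + 2/9 = 5/9.
E[Y | Y < 8] = [4·1/6 + 5·1/9 + 6·1/18 + 7·2/9] / (5/9)
 = 28/9 / (5/9)
 = 28/5

5.6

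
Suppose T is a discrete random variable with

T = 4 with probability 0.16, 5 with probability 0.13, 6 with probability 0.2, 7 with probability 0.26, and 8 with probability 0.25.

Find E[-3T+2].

-16.93

E[-3T+2] = Σ (-3t+2)·P(T=t)
 = (-10)·0.16 + (-13)·0.13 + (-16)·0.2 + (-19)·0.26 + (-22)·0.25
 = (-1.6) + (-1.69) + (-3.2) + (-4.94) + (-5.5)
 = -16.93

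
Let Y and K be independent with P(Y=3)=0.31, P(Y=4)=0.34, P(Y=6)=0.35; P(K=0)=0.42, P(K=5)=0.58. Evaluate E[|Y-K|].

2.6036

E[|Y-K|] = Σ_y Σ_k |y-k| · P(Y=y)P(K=k)
 = 3·0.1302 + 2·0.1798 + 4·0.1428 + 1·0.1972 + 6·0.147 + 1·0.203
 = 0.3906 + 0.3596 + 0.5712 + 0.1972 + 0.882 + 0.203
 = 2.6036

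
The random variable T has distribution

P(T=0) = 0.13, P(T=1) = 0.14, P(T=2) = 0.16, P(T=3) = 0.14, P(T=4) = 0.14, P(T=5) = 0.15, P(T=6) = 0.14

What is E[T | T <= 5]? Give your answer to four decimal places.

P(T <= 5) = 0.13 + 0.14 + 0.16 + 0.14 + 0.14 + 0.15 = 0.86.
E[T | T <= 5] = [0·0.13 + 1·0.14 + 2·0.16 + 3·0.14 + 4·0.14 + 5·0.15] / 0.86
 = 2.19 / 0.86
 = 219/86

2.5465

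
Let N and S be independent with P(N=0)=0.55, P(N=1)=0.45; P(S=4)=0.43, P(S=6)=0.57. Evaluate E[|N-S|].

E[|N-S|] = Σ_n Σ_s |n-s| · P(N=n)P(S=s)
 = 4·0.2365 + 6·0.3135 + 3·0.1935 + 5·0.2565
 = 0.946 + 1.881 + 0.5805 + 1.2825
 = 4.69

4.69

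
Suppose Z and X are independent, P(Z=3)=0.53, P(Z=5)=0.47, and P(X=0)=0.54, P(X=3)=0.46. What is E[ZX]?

E[ZX] = Σ_z Σ_x zx · P(Z=z)P(X=x)
 = 0·0.2862 + 9·0.2438 + 0·0.2538 + 15·0.2162
 = 0 + 2.1942 + 0 + 3.243
 = 5.4372

5.4372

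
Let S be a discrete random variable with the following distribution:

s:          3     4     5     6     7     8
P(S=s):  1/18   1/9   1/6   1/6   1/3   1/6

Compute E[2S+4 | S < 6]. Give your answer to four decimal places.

P(S < 6) = 1/18 + 1/9 + 1/6 = 1/3.
E[2S+4 | S < 6] = [10·1/18 + 12·1/9 + 14·1/6] / (1/3)
 = 38/9 / (1/3)
 = 38/3

12.6667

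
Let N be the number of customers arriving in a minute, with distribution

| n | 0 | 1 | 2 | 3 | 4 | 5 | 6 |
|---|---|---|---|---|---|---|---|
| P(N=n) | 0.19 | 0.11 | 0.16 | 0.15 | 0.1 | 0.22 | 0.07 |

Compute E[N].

2.8

E[N] = Σ n·P(N=n)
 = 0·0.19 + 1·0.11 + 2·0.16 + 3·0.15 + 4·0.1 + 5·0.22 + 6·0.07
 = 0 + 0.11 + 0.32 + 0.45 + 0.4 + 1.1 + 0.42
 = 2.8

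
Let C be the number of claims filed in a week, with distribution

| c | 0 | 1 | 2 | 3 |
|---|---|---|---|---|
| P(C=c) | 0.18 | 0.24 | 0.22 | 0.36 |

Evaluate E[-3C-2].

E[-3C-2] = Σ (-3c-2)·P(C=c)
 = (-2)·0.18 + (-5)·0.24 + (-8)·0.22 + (-11)·0.36
 = (-0.36) + (-1.2) + (-1.76) + (-3.96)
 = -7.28

-7.28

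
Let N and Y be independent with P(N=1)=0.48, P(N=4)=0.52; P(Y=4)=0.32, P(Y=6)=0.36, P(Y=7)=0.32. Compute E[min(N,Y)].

2.56

E[min(N,Y)] = Σ_n Σ_y min(n,y) · P(N=n)P(Y=y)
 = 1·0.1536 + 1·0.1728 + 1·0.1536 + 4·0.1664 + 4·0.1872 + 4·0.1664
 = 0.1536 + 0.1728 + 0.1536 + 0.6656 + 0.7488 + 0.6656
 = 2.56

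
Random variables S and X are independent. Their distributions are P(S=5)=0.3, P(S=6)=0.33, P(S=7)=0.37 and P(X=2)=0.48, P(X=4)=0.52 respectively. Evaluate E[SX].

E[SX] = Σ_s Σ_x sx · P(S=s)P(X=x)
 = 10·0.144 + 20·0.156 + 12·0.1584 + 24·0.1716 + 14·0.1776 + 28·0.1924
 = 1.44 + 3.12 + 1.9008 + 4.1184 + 2.4864 + 5.3872
 = 18.4528

18.4528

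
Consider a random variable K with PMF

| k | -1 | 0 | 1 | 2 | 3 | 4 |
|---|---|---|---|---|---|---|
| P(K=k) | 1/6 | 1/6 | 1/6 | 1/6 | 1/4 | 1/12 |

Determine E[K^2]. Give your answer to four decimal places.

E[K^2] = Σ k^2·P(K=k)
 = 1·1/6 + 0·1/6 + 1·1/6 + 4·1/6 + 9·1/4 + 16·1/12
 = 1/6 + 0 + 1/6 + 2/3 + 9/4 + 4/3
 = 55/12

4.5833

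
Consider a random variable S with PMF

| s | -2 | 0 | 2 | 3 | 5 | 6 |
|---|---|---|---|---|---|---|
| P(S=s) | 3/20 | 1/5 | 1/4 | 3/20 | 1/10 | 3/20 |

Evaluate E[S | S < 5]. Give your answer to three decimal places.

P(S < 5) = 3/20 + 1/5 + 1/4 + 3/20 = 3/4.
E[S | S < 5] = [(-2)·3/20 + 0·1/5 + 2·1/4 + 3·3/20] / (3/4)
 = 13/20 / (3/4)
 = 13/15

0.867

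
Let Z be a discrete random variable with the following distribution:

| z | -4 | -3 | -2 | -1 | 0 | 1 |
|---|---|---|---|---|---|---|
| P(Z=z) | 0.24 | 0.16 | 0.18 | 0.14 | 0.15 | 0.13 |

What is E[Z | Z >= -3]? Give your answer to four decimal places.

-1.1184

P(Z >= -3) = 0.16 + 0.18 + 0.14 + 0.15 + 0.13 = 0.76.
E[Z | Z >= -3] = [(-3)·0.16 + (-2)·0.18 + (-1)·0.14 + 0·0.15 + 1·0.13] / 0.76
 = -0.85 / 0.76
 = -85/76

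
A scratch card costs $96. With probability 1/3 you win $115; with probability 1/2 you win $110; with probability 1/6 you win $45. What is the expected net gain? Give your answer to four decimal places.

4.8333

E[payout] = 115·1/3 + 110·1/2 + 45·1/6
 = 115/3 + 55 + 15/2
 = 605/6
Net = 605/6 - 96 = 29/6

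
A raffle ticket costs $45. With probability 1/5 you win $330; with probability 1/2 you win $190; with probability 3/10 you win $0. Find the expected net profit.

116

E[payout] = 330·1/5 + 190·1/2 + 0·3/10
 = 66 + 95 + 0
 = 161
Net = 161 - 45 = 116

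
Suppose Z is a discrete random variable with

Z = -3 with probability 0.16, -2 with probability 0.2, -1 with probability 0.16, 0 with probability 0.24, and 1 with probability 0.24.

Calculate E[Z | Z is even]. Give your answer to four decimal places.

P(Z is even) = 0.2 + 0.24 = 0.44.
E[Z | Z is even] = [(-2)·0.2 + 0·0.24] / 0.44
 = -0.4 / 0.44
 = -10/11

-0.9091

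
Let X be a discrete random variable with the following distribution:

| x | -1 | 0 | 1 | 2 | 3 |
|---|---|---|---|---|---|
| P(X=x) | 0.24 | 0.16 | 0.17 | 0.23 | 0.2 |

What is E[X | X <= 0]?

-0.6

P(X <= 0) = 0.24 + 0.16 = 0.4.
E[X | X <= 0] = [(-1)·0.24 + 0·0.16] / 0.4
 = -0.24 / 0.4
 = -3/5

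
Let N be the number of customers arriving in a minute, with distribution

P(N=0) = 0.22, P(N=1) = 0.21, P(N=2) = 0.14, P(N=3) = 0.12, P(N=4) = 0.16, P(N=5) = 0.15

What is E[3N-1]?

5.72

E[3N-1] = Σ (3n-1)·P(N=n)
 = (-1)·0.22 + 2·0.21 + 5·0.14 + 8·0.12 + 11·0.16 + 14·0.15
 = (-0.22) + 0.42 + 0.7 + 0.96 + 1.76 + 2.1
 = 5.72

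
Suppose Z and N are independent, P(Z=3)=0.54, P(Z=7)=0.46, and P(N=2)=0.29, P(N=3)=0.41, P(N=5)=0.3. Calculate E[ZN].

E[ZN] = Σ_z Σ_n zn · P(Z=z)P(N=n)
 = 6·0.1566 + 9·0.2214 + 15·0.162 + 14·0.1334 + 21·0.1886 + 35·0.138
 = 0.9396 + 1.9926 + 2.43 + 1.8676 + 3.9606 + 4.83
 = 16.0204

16.0204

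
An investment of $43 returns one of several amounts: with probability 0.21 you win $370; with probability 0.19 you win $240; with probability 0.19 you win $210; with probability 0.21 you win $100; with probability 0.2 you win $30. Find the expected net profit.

147.2

E[payout] = 370·0.21 + 240·0.19 + 210·0.19 + 100·0.21 + 30·0.2
 = 77.7 + 45.6 + 39.9 + 21 + 6
 = 190.2
Net = 190.2 - 43 = 147.2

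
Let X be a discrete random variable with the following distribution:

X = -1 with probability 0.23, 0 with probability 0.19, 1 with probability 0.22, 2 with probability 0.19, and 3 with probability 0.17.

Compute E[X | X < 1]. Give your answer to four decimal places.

P(X < 1) = 0.23 + 0.19 = 0.42.
E[X | X < 1] = [(-1)·0.23 + 0·0.19] / 0.42
 = -0.23 / 0.42
 = -23/42

-0.5476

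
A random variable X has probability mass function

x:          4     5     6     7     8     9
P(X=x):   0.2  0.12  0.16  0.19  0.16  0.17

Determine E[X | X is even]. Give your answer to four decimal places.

5.8462

P(X is even) = 0.2 + 0.16 + 0.16 = 0.52.
E[X | X is even] = [4·0.2 + 6·0.16 + 8·0.16] / 0.52
 = 3.04 / 0.52
 = 76/13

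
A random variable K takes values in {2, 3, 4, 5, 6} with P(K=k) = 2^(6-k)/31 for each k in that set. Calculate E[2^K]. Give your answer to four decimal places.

10.3226

E[2^K] = Σ 2^k·P(K=k)
 = 4·16/31 + 8·8/31 + 16·4/31 + 32·2/31 + 64·1/31
 = 64/31 + 64/31 + 64/31 + 64/31 + 64/31
 = 320/31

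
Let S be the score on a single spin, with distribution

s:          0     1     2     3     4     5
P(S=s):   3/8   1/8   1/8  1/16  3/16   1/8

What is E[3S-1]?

E[3S-1] = Σ (3s-1)·P(S=s)
 = (-1)·3/8 + 2·1/8 + 5·1/8 + 8·1/16 + 11·3/16 + 14·1/8
 = (-3/8) + 1/4 + 5/8 + 1/2 + 33/16 + 7/4
 = 77/16

4.8125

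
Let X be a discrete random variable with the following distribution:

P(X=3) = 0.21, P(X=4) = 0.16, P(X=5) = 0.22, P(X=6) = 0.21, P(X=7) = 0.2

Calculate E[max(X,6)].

6.2

E[max(X,6)] = Σ max(x,6)·P(X=x)
 = 6·0.21 + 6·0.16 + 6·0.22 + 6·0.21 + 7·0.2
 = 1.26 + 0.96 + 1.32 + 1.26 + 1.4
 = 6.2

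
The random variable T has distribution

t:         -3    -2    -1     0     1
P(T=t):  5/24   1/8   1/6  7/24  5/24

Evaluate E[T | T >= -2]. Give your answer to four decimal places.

-0.2632

P(T >= -2) = 1/8 + 1/6 + 7/24 + 5/24 = 19/24.
E[T | T >= -2] = [(-2)·1/8 + (-1)·1/6 + 0·7/24 + 1·5/24] / (19/24)
 = -5/24 / (19/24)
 = -5/19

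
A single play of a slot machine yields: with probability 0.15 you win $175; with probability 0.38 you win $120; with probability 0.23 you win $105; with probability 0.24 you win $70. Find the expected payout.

112.8

E[payout] = 175·0.15 + 120·0.38 + 105·0.23 + 70·0.24
 = 26.25 + 45.6 + 24.15 + 16.8
 = 112.8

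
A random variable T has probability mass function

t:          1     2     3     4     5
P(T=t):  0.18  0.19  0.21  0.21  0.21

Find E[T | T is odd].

P(T is odd) = 0.18 + 0.21 + 0.21 = 0.6.
E[T | T is odd] = [1·0.18 + 3·0.21 + 5·0.21] / 0.6
 = 1.86 / 0.6
 = 31/10

3.1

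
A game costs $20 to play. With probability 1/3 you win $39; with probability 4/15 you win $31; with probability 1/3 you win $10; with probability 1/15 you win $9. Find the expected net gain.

5.2

E[payout] = 39·1/3 + 31·4/15 + 10·1/3 + 9·1/15
 = 13 + 124/15 + 10/3 + 3/5
 = 126/5
Net = 126/5 - 20 = 26/5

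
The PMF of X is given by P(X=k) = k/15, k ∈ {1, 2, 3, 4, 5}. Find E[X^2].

E[X^2] = Σ x^2·P(X=x)
 = 1·1/15 + 4·2/15 + 9·1/5 + 16·4/15 + 25·1/3
 = 1/15 + 8/15 + 9/5 + 64/15 + 25/3
 = 15

15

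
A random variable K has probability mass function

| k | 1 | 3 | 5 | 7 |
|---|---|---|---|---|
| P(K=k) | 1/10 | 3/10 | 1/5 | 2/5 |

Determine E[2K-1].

E[2K-1] = Σ (2k-1)·P(K=k)
 = 1·1/10 + 5·3/10 + 9·1/5 + 13·2/5
 = 1/10 + 3/2 + 9/5 + 26/5
 = 43/5

8.6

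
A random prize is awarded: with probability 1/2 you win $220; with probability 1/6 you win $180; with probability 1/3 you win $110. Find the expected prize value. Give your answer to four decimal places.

E[payout] = 220·1/2 + 180·1/6 + 110·1/3
 = 110 + 30 + 110/3
 = 530/3

176.6667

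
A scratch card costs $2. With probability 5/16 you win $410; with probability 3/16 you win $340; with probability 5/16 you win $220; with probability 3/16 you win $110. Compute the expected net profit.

E[payout] = 410·5/16 + 340·3/16 + 220·5/16 + 110·3/16
 = 1025/8 + 255/4 + 275/4 + 165/8
 = 1125/4
Net = 1125/4 - 2 = 1117/4

279.25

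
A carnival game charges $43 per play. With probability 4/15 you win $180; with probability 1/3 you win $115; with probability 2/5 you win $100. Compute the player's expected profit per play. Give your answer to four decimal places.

83.3333

E[payout] = 180·4/15 + 115·1/3 + 100·2/5
 = 48 + 115/3 + 40
 = 379/3
Net = 379/3 - 43 = 250/3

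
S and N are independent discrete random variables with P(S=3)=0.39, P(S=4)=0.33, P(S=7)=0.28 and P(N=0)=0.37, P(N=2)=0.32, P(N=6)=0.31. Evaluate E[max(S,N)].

E[max(S,N)] = Σ_s Σ_n max(s,n) · P(S=s)P(N=n)
 = 3·0.1443 + 3·0.1248 + 6·0.1209 + 4·0.1221 + 4·0.1056 + 6·0.1023 + 7·0.1036 + 7·0.0896 + 7·0.0868
 = 0.4329 + 0.3744 + 0.7254 + 0.4884 + 0.4224 + 0.6138 + 0.7252 + 0.6272 + 0.6076
 = 5.0173

5.0173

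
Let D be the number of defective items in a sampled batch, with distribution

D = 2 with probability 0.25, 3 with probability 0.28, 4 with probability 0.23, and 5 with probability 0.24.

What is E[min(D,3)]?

E[min(D,3)] = Σ min(d,3)·P(D=d)
 = 2·0.25 + 3·0.28 + 3·0.23 + 3·0.24
 = 0.5 + 0.84 + 0.69 + 0.72
 = 2.75

2.75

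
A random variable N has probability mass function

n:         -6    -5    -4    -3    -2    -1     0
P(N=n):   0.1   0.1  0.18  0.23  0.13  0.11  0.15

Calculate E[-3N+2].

E[-3N+2] = Σ (-3n+2)·P(N=n)
 = 20·0.1 + 17·0.1 + 14·0.18 + 11·0.23 + 8·0.13 + 5·0.11 + 2·0.15
 = 2 + 1.7 + 2.52 + 2.53 + 1.04 + 0.55 + 0.3
 = 10.64

10.64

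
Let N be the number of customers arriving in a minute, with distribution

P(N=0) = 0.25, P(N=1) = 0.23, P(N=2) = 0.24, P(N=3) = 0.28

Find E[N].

E[N] = Σ n·P(N=n)
 = 0·0.25 + 1·0.23 + 2·0.24 + 3·0.28
 = 0 + 0.23 + 0.48 + 0.84
 = 1.55

1.55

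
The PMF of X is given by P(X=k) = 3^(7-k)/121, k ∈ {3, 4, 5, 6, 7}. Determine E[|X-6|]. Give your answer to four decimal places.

E[|X-6|] = Σ |x-6|·P(X=x)
 = 3·81/121 + 2·27/121 + 1·9/121 + 0·3/121 + 1·1/121
 = 243/121 + 54/121 + 9/121 + 0 + 1/121
 = 307/121

2.5372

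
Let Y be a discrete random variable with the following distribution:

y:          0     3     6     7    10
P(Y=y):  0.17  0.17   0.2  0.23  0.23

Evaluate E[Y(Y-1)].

E[Y(Y-1)] = Σ y(y-1)·P(Y=y)
 = 0·0.17 + 6·0.17 + 30·0.2 + 42·0.23 + 90·0.23
 = 0 + 1.02 + 6 + 9.66 + 20.7
 = 37.38

37.38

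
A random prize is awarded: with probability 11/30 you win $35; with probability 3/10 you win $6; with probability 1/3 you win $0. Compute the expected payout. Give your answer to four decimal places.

E[payout] = 35·11/30 + 6·3/10 + 0·1/3
 = 77/6 + 9/5 + 0
 = 439/30

14.6333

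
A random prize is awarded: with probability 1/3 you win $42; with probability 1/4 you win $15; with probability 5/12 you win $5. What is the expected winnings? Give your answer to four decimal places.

19.8333

E[payout] = 42·1/3 + 15·1/4 + 5·5/12
 = 14 + 15/4 + 25/12
 = 119/6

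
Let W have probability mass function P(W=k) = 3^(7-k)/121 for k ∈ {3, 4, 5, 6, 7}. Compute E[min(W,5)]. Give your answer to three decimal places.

3.438

E[min(W,5)] = Σ min(w,5)·P(W=w)
 = 3·81/121 + 4·27/121 + 5·9/121 + 5·3/121 + 5·1/121
 = 243/121 + 108/121 + 45/121 + 15/121 + 5/121
 = 416/121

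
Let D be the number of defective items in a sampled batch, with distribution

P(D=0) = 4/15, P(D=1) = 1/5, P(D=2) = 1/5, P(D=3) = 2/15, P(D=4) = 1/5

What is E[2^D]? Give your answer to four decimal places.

E[2^D] = Σ 2^d·P(D=d)
 = 1·4/15 + 2·1/5 + 4·1/5 + 8·2/15 + 16·1/5
 = 4/15 + 2/5 + 4/5 + 16/15 + 16/5
 = 86/15

5.7333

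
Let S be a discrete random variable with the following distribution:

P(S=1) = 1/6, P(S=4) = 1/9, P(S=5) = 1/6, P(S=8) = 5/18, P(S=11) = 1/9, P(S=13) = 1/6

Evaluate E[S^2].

65.5

E[S^2] = Σ s^2·P(S=s)
 = 1·1/6 + 16·1/9 + 25·1/6 + 64·5/18 + 121·1/9 + 169·1/6
 = 1/6 + 16/9 + 25/6 + 160/9 + 121/9 + 169/6
 = 131/2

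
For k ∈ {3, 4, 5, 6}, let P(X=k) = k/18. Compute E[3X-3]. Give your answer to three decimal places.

11.333

E[3X-3] = Σ (3x-3)·P(X=x)
 = 6·1/6 + 9·2/9 + 12·5/18 + 15·1/3
 = 1 + 2 + 10/3 + 5
 = 34/3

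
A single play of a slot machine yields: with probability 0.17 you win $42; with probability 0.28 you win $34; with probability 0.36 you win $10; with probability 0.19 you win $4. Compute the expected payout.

E[payout] = 42·0.17 + 34·0.28 + 10·0.36 + 4·0.19
 = 7.14 + 9.52 + 3.6 + 0.76
 = 21.02

21.02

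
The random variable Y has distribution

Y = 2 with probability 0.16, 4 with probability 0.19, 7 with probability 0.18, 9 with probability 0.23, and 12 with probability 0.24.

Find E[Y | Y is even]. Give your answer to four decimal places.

P(Y is even) = 0.16 + 0.19 + 0.24 = 0.59.
E[Y | Y is even] = [2·0.16 + 4·0.19 + 12·0.24] / 0.59
 = 3.96 / 0.59
 = 396/59

6.7119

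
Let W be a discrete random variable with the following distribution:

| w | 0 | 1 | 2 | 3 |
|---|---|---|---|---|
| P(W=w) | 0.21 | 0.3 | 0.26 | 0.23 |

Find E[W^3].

E[W^3] = Σ w^3·P(W=w)
 = 0·0.21 + 1·0.3 + 8·0.26 + 27·0.23
 = 0 + 0.3 + 2.08 + 6.21
 = 8.59

8.59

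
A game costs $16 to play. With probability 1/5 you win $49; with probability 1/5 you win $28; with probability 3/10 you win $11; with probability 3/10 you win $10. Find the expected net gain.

5.7

E[payout] = 49·1/5 + 28·1/5 + 11·3/10 + 10·3/10
 = 49/5 + 28/5 + 33/10 + 3
 = 217/10
Net = 217/10 - 16 = 57/10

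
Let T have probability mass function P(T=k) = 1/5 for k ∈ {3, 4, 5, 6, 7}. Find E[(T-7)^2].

E[(T-7)^2] = Σ (t-7)^2·P(T=t)
 = 16·1/5 + 9·1/5 + 4·1/5 + 1·1/5 + 0·1/5
 = 16/5 + 9/5 + 4/5 + 1/5 + 0
 = 6

6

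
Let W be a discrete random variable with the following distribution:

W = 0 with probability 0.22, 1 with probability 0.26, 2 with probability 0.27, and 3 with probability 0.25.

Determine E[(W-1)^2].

E[(W-1)^2] = Σ (w-1)^2·P(W=w)
 = 1·0.22 + 0·0.26 + 1·0.27 + 4·0.25
 = 0.22 + 0 + 0.27 + 1
 = 1.49

1.49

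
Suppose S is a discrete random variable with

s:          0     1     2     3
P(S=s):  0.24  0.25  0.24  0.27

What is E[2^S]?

E[2^S] = Σ 2^s·P(S=s)
 = 1·0.24 + 2·0.25 + 4·0.24 + 8·0.27
 = 0.24 + 0.5 + 0.96 + 2.16
 = 3.86

3.86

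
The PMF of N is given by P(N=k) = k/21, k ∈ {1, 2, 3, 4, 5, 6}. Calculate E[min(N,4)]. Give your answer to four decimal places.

3.5238

E[min(N,4)] = Σ min(n,4)·P(N=n)
 = 1·1/21 + 2·2/21 + 3·1/7 + 4·4/21 + 4·5/21 + 4·2/7
 = 1/21 + 4/21 + 3/7 + 16/21 + 20/21 + 8/7
 = 74/21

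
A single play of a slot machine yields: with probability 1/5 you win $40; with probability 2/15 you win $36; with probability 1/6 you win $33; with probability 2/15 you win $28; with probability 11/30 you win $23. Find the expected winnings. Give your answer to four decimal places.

30.4667

E[payout] = 40·1/5 + 36·2/15 + 33·1/6 + 28·2/15 + 23·11/30
 = 8 + 24/5 + 11/2 + 56/15 + 253/30
 = 457/15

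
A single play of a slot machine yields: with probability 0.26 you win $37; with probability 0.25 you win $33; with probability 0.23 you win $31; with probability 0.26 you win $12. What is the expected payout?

28.12

E[payout] = 37·0.26 + 33·0.25 + 31·0.23 + 12·0.26
 = 9.62 + 8.25 + 7.13 + 3.12
 = 28.12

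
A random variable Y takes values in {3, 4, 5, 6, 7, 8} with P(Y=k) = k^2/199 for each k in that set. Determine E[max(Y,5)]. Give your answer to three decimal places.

6.638

E[max(Y,5)] = Σ max(y,5)·P(Y=y)
 = 5·9/199 + 5·16/199 + 5·25/199 + 6·36/199 + 7·49/199 + 8·64/199
 = 45/199 + 80/199 + 125/199 + 216/199 + 343/199 + 512/199
 = 1321/199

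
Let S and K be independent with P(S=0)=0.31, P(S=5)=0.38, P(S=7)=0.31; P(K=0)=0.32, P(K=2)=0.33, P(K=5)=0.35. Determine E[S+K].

E[S+K] = Σ_s Σ_k (s+k) · P(S=s)P(K=k)
 = 0·0.0992 + 2·0.1023 + 5·0.1085 + 5·0.1216 + 7·0.1254 + 10·0.133 + 7·0.0992 + 9·0.1023 + 12·0.1085
 = 0 + 0.2046 + 0.5425 + 0.608 + 0.8778 + 1.33 + 0.6944 + 0.9207 + 1.302
 = 6.48

6.48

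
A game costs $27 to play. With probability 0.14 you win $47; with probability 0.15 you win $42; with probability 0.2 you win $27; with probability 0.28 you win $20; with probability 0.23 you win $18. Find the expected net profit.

E[payout] = 47·0.14 + 42·0.15 + 27·0.2 + 20·0.28 + 18·0.23
 = 6.58 + 6.3 + 5.4 + 5.6 + 4.14
 = 28.02
Net = 28.02 - 27 = 1.02

1.02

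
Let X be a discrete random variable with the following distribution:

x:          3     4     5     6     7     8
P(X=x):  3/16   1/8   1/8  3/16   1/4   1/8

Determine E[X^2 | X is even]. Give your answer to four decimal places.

P(X is even) = 1/8 + 3/16 + 1/8 = 7/16.
E[X^2 | X is even] = [16·1/8 + 36·3/16 + 64·1/8] / (7/16)
 = 67/4 / (7/16)
 = 268/7

38.2857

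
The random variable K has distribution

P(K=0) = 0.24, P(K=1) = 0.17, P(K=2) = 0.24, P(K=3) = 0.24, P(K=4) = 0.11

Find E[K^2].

E[K^2] = Σ k^2·P(K=k)
 = 0·0.24 + 1·0.17 + 4·0.24 + 9·0.24 + 16·0.11
 = 0 + 0.17 + 0.96 + 2.16 + 1.76
 = 5.05

5.05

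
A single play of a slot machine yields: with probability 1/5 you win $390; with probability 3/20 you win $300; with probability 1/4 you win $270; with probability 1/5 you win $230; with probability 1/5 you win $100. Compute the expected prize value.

E[payout] = 390·1/5 + 300·3/20 + 270·1/4 + 230·1/5 + 100·1/5
 = 78 + 45 + 135/2 + 46 + 20
 = 513/2

256.5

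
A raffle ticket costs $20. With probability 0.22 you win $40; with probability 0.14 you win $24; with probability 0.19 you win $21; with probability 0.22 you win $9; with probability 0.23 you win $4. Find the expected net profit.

-0.95

E[payout] = 40·0.22 + 24·0.14 + 21·0.19 + 9·0.22 + 4·0.23
 = 8.8 + 3.36 + 3.99 + 1.98 + 0.92
 = 19.05
Net = 19.05 - 20 = -0.95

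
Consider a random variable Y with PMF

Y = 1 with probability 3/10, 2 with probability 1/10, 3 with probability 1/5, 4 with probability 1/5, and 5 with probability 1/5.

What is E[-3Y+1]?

-7.7

E[-3Y+1] = Σ (-3y+1)·P(Y=y)
 = (-2)·3/10 + (-5)·1/10 + (-8)·1/5 + (-11)·1/5 + (-14)·1/5
 = (-3/5) + (-1/2) + (-8/5) + (-11/5) + (-14/5)
 = -77/10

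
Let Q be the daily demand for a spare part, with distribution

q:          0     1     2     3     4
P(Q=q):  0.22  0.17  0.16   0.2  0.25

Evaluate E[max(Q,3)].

3.25

E[max(Q,3)] = Σ max(q,3)·P(Q=q)
 = 3·0.22 + 3·0.17 + 3·0.16 + 3·0.2 + 4·0.25
 = 0.66 + 0.51 + 0.48 + 0.6 + 1
 = 3.25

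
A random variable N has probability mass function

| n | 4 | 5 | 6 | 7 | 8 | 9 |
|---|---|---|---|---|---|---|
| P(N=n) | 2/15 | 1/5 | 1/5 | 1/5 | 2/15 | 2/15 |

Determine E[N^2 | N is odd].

48

P(N is odd) = 1/5 + 1/5 + 2/15 = 8/15.
E[N^2 | N is odd] = [25·1/5 + 49·1/5 + 81·2/15] / (8/15)
 = 128/5 / (8/15)
 = 48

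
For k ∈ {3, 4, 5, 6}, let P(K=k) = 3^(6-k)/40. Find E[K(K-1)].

9

E[K(K-1)] = Σ k(k-1)·P(K=k)
 = 6·27/40 + 12·9/40 + 20·3/40 + 30·1/40
 = 81/20 + 27/10 + 3/2 + 3/4
 = 9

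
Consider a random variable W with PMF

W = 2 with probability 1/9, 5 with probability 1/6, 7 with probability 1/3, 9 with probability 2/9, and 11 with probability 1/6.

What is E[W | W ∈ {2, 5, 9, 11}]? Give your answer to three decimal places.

P(W ∈ {2, 5, 9, 11}) = 1/9 + 1/6 + 2/9 + 1/6 = 2/3.
E[W | W ∈ {2, 5, 9, 11}] = [2·1/9 + 5·1/6 + 9·2/9 + 11·1/6] / (2/3)
 = 44/9 / (2/3)
 = 22/3

7.333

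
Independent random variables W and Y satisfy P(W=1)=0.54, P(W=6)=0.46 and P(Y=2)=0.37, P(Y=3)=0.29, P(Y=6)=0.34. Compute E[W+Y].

6.95

E[W+Y] = Σ_w Σ_y (w+y) · P(W=w)P(Y=y)
 = 3·0.1998 + 4·0.1566 + 7·0.1836 + 8·0.1702 + 9·0.1334 + 12·0.1564
 = 0.5994 + 0.6264 + 1.2852 + 1.3616 + 1.2006 + 1.8768
 = 6.95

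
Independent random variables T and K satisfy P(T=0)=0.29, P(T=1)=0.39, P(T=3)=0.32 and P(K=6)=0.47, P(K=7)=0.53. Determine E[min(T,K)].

E[min(T,K)] = Σ_t Σ_k min(t,k) · P(T=t)P(K=k)
 = 0·0.1363 + 0·0.1537 + 1·0.1833 + 1·0.2067 + 3·0.1504 + 3·0.1696
 = 0 + 0 + 0.1833 + 0.2067 + 0.4512 + 0.5088
 = 1.35

1.35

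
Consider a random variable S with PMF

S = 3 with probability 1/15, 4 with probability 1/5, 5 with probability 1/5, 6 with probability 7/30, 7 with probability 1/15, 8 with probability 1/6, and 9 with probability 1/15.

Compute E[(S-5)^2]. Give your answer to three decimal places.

3.533

E[(S-5)^2] = Σ (s-5)^2·P(S=s)
 = 4·1/15 + 1·1/5 + 0·1/5 + 1·7/30 + 4·1/15 + 9·1/6 + 16·1/15
 = 4/15 + 1/5 + 0 + 7/30 + 4/15 + 3/2 + 16/15
 = 53/15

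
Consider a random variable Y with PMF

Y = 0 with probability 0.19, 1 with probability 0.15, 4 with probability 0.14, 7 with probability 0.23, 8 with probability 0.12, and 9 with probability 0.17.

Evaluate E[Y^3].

273.37

E[Y^3] = Σ y^3·P(Y=y)
 = 0·0.19 + 1·0.15 + 64·0.14 + 343·0.23 + 512·0.12 + 729·0.17
 = 0 + 0.15 + 8.96 + 78.89 + 61.44 + 123.93
 = 273.37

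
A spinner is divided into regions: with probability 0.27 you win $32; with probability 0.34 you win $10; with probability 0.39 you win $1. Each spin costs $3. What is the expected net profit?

9.43

E[payout] = 32·0.27 + 10·0.34 + 1·0.39
 = 8.64 + 3.4 + 0.39
 = 12.43
Net = 12.43 - 3 = 9.43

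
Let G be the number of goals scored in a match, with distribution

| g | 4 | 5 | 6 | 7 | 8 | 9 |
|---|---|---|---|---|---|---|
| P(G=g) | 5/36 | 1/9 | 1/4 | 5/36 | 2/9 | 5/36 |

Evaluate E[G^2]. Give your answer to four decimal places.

E[G^2] = Σ g^2·P(G=g)
 = 16·5/36 + 25·1/9 + 36·1/4 + 49·5/36 + 64·2/9 + 81·5/36
 = 20/9 + 25/9 + 9 + 245/36 + 128/9 + 45/4
 = 833/18

46.2778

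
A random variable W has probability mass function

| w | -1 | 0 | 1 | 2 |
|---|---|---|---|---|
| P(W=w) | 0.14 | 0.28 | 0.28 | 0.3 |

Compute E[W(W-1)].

E[W(W-1)] = Σ w(w-1)·P(W=w)
 = 2·0.14 + 0·0.28 + 0·0.28 + 2·0.3
 = 0.28 + 0 + 0 + 0.6
 = 0.88

0.88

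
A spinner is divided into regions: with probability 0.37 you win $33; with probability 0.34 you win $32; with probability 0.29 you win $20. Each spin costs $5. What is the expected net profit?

23.89

E[payout] = 33·0.37 + 32·0.34 + 20·0.29
 = 12.21 + 10.88 + 5.8
 = 28.89
Net = 28.89 - 5 = 23.89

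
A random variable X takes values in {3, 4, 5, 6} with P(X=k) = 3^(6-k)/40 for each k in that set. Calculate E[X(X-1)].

9

E[X(X-1)] = Σ x(x-1)·P(X=x)
 = 6·27/40 + 12·9/40 + 20·3/40 + 30·1/40
 = 81/20 + 27/10 + 3/2 + 3/4
 = 9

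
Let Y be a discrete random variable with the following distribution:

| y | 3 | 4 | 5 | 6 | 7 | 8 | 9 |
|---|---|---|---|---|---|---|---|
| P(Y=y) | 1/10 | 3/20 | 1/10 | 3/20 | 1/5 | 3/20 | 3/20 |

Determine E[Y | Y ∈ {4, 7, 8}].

6.4

P(Y ∈ {4, 7, 8}) = 3/20 + 1/5 + 3/20 = 1/2.
E[Y | Y ∈ {4, 7, 8}] = [4·3/20 + 7·1/5 + 8·3/20] / (1/2)
 = 16/5 / (1/2)
 = 32/5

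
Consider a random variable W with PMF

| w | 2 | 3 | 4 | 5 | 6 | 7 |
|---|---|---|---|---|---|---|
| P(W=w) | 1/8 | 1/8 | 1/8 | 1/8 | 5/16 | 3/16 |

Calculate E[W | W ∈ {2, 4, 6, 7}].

P(W ∈ {2, 4, 6, 7}) = 1/8 + 1/8 + 5/16 + 3/16 = 3/4.
E[W | W ∈ {2, 4, 6, 7}] = [2·1/8 + 4·1/8 + 6·5/16 + 7·3/16] / (3/4)
 = 63/16 / (3/4)
 = 21/4

5.25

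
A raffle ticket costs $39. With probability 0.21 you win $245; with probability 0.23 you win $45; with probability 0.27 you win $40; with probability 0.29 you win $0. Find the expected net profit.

E[payout] = 245·0.21 + 45·0.23 + 40·0.27 + 0·0.29
 = 51.45 + 10.35 + 10.8 + 0
 = 72.6
Net = 72.6 - 39 = 33.6

33.6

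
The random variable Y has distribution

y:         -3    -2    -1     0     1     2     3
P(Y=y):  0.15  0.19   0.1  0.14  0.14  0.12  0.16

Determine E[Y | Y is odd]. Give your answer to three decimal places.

0.127

P(Y is odd) = 0.15 + 0.1 + 0.14 + 0.16 = 0.55.
E[Y | Y is odd] = [(-3)·0.15 + (-1)·0.1 + 1·0.14 + 3·0.16] / 0.55
 = 0.07 / 0.55
 = 7/55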